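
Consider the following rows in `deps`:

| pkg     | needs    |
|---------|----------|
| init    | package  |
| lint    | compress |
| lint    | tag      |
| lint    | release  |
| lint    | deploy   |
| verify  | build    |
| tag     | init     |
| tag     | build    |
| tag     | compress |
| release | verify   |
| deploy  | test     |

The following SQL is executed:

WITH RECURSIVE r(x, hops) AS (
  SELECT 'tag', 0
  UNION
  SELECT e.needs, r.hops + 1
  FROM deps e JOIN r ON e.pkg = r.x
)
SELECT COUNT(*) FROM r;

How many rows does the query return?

Base: (tag, hops=0).
Iteration 1: edges from {tag} -> (build, hops=1), (compress, hops=1), (init, hops=1).
Iteration 2: edges from {build,compress,init} -> (package, hops=2).
Iteration 3: no outgoing edges from {package}; recursion stops.
Total rows emitted: 5.

5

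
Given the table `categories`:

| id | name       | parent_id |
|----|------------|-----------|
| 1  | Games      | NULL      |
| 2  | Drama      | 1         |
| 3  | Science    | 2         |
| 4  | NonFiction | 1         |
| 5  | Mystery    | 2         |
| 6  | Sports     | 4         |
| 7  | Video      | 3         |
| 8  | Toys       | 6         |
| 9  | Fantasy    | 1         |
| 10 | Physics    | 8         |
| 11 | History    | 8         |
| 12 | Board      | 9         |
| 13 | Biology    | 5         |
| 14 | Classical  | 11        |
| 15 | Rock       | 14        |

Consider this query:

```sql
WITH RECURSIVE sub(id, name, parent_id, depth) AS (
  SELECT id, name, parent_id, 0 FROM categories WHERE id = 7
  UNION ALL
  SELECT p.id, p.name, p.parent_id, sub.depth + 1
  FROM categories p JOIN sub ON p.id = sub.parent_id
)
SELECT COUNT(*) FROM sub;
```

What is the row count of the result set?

4

Base: id=7 (Video), parent_id=3, depth 0.
Iteration 1: join on id=3 -> Science (id 3, parent_id=2, depth 1).
Iteration 2: join on id=2 -> Drama (id 2, parent_id=1, depth 2).
Iteration 3: join on id=1 -> Games (id 1, parent_id=NULL, depth 3).
Iteration 4: parent_id is NULL; no match; recursion stops.
Total rows emitted: 4.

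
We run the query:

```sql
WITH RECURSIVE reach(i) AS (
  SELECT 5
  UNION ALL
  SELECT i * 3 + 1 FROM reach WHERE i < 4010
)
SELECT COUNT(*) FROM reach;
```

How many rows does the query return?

Base: i=5.
Iteration 1: 5 < 4010 holds -> i = 5 * 3 + 1 = 16.
Iteration 2: 16 < 4010 holds -> i = 16 * 3 + 1 = 49.
Iteration 3: 49 < 4010 holds -> i = 49 * 3 + 1 = 148.
Iteration 4: 148 < 4010 holds -> i = 148 * 3 + 1 = 445.
Iteration 5: 445 < 4010 holds -> i = 445 * 3 + 1 = 1336.
Iteration 6: 1336 < 4010 holds -> i = 1336 * 3 + 1 = 4009.
Iteration 7: 4009 < 4010 holds -> i = 4009 * 3 + 1 = 12028.
Iteration 8: 12028 < 4010 fails; recursion stops.
Total rows emitted: 8.

8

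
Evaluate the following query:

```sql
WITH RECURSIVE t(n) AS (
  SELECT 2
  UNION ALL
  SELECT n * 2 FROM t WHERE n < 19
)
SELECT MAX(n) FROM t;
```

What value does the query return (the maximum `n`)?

Base: n=2.
Iteration 1: 2 < 19 holds -> n = 2 * 2 = 4.
Iteration 2: 4 < 19 holds -> n = 4 * 2 = 8.
Iteration 3: 8 < 19 holds -> n = 8 * 2 = 16.
Iteration 4: 16 < 19 holds -> n = 16 * 2 = 32.
Iteration 5: 32 < 19 fails; recursion stops.
n values: 2, 4, 8, 16, 32; the maximum is 32.

32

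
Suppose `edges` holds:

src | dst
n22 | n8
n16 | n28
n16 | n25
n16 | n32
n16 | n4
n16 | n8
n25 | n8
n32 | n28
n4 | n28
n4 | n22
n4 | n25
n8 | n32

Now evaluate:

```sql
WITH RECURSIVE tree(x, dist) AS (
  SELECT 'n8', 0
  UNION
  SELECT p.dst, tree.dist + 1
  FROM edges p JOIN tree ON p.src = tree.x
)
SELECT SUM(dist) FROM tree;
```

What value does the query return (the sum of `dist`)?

Base: (n8, dist=0).
Iteration 1: edges from {n8} -> (n32, dist=1).
Iteration 2: edges from {n32} -> (n28, dist=2).
Iteration 3: no outgoing edges from {n28}; recursion stops.
SUM(dist) = 0 + 1 + 2 = 3.

3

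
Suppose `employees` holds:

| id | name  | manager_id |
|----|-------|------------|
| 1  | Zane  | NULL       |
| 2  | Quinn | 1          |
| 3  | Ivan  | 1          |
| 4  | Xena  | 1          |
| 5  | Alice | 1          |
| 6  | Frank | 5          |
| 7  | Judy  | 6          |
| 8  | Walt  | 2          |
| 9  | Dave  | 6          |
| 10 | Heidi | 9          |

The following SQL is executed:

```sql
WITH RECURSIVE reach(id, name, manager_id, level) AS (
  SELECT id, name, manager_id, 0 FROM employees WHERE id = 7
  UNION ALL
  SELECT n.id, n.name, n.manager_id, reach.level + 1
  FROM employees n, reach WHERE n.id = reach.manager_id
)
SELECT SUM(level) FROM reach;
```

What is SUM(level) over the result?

Base: id=7 (Judy), manager_id=6, level 0.
Iteration 1: join on id=6 -> Frank (id 6, manager_id=5, level 1).
Iteration 2: join on id=5 -> Alice (id 5, manager_id=1, level 2).
Iteration 3: join on id=1 -> Zane (id 1, manager_id=NULL, level 3).
Iteration 4: manager_id is NULL; no match; recursion stops.
SUM(level) = 0 + 1 + 2 + 3 = 6.

6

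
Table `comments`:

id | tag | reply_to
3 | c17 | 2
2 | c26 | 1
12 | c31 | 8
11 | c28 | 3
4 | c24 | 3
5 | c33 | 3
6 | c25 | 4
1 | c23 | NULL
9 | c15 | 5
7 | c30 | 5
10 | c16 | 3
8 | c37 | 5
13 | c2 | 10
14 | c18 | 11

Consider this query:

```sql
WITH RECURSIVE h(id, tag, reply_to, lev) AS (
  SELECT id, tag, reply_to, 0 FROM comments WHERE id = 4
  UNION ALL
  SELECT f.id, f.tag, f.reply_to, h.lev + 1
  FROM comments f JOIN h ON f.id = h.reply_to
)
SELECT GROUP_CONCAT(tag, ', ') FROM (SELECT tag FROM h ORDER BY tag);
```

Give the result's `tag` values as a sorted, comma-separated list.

c17, c23, c24, c26

Base: id=4 (c24), reply_to=3, lev 0.
Iteration 1: join on id=3 -> c17 (id 3, reply_to=2, lev 1).
Iteration 2: join on id=2 -> c26 (id 2, reply_to=1, lev 2).
Iteration 3: join on id=1 -> c23 (id 1, reply_to=NULL, lev 3).
Iteration 4: reply_to is NULL; no match; recursion stops.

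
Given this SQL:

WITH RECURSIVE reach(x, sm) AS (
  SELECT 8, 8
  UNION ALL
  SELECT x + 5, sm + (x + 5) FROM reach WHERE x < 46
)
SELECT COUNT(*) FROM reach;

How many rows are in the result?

9

Base: x=8, sm=8.
Iteration 1: 8 < 46 holds -> x = 8 + 5 = 13, sm = 8 + 13 = 21.
Iteration 2: 13 < 46 holds -> x = 13 + 5 = 18, sm = 21 + 18 = 39.
Iteration 3: 18 < 46 holds -> x = 18 + 5 = 23, sm = 39 + 23 = 62.
Iteration 4: 23 < 46 holds -> x = 23 + 5 = 28, sm = 62 + 28 = 90.
Iteration 5: 28 < 46 holds -> x = 28 + 5 = 33, sm = 90 + 33 = 123.
Iteration 6: 33 < 46 holds -> x = 33 + 5 = 38, sm = 123 + 38 = 161.
Iteration 7: 38 < 46 holds -> x = 38 + 5 = 43, sm = 161 + 43 = 204.
Iteration 8: 43 < 46 holds -> x = 43 + 5 = 48, sm = 204 + 48 = 252.
Iteration 9: 48 < 46 fails; recursion stops.
Total rows emitted: 9.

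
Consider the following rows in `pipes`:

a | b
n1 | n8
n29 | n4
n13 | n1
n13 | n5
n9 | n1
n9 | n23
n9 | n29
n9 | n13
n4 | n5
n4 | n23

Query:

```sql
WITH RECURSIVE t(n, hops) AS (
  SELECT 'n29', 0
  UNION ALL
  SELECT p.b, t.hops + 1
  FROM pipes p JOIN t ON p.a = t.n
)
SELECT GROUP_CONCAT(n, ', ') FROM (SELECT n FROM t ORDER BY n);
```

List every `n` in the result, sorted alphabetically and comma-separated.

Base: (n29, hops=0).
Iteration 1: edges from {n29} -> (n4, hops=1).
Iteration 2: edges from {n4} -> (n23, hops=2), (n5, hops=2).
Iteration 3: no outgoing edges from {n23,n5}; recursion stops.

n23, n29, n4, n5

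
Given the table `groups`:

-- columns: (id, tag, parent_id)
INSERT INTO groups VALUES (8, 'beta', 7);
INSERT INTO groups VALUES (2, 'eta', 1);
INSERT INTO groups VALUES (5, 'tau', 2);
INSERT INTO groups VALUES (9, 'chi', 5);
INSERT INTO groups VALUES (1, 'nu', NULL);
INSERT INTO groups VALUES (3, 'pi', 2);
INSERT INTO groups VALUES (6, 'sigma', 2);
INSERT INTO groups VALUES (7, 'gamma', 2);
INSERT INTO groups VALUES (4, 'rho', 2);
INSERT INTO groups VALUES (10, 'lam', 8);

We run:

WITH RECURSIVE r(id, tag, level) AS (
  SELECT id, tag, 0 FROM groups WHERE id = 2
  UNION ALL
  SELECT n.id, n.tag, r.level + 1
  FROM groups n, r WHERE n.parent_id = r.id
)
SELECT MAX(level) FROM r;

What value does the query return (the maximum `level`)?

3

Base: id=2 (eta) at level 0.
Iteration 1: rows with parent_id in {2} -> pi (id 3, level 1), rho (id 4, level 1), tau (id 5, level 1), sigma (id 6, level 1), gamma (id 7, level 1).
Iteration 2: rows with parent_id in {3,4,5,6,7} -> beta (id 8, level 2), chi (id 9, level 2).
Iteration 3: rows with parent_id in {8,9} -> lam (id 10, level 3).
Iteration 4: no rows with parent_id in {10}; recursion stops.
level values: 0, 1, 1, 1, 1, 1, 2, 2, 3; the maximum is 3.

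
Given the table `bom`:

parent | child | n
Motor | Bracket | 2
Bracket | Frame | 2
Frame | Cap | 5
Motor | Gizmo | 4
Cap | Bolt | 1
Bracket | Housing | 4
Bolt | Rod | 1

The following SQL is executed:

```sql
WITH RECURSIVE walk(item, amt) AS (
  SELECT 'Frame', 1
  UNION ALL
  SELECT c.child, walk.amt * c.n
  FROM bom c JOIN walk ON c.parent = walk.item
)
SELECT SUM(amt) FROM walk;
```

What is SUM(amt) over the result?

16

Base: (Frame, amt=1).
Iteration 1: components of {Frame} -> Cap = 1*5 = 5.
Iteration 2: components of {Cap} -> Bolt = 5*1 = 5.
Iteration 3: components of {Bolt} -> Rod = 5*1 = 5.
Iteration 4: no further components; recursion stops.
SUM(amt) = 1 + 5 + 5 + 5 = 16.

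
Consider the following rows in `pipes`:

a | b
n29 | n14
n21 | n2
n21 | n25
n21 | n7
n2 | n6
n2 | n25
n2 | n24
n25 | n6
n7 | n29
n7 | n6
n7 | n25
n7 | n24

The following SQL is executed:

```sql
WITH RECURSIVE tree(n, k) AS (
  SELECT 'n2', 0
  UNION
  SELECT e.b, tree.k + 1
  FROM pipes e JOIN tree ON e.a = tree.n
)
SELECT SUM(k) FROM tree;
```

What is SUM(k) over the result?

Base: (n2, k=0).
Iteration 1: edges from {n2} -> (n24, k=1), (n25, k=1), (n6, k=1).
Iteration 2: edges from {n24,n25,n6} -> (n6, k=2).
Iteration 3: no outgoing edges from {n6}; recursion stops.
SUM(k) = 0 + 1 + 1 + 1 + 2 = 5.

5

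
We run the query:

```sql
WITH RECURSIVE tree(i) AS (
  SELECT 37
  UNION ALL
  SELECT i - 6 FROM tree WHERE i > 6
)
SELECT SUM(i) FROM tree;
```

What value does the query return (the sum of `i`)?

133

Base: i=37.
Iteration 1: 37 > 6 holds -> i = 37 - 6 = 31.
Iteration 2: 31 > 6 holds -> i = 31 - 6 = 25.
Iteration 3: 25 > 6 holds -> i = 25 - 6 = 19.
Iteration 4: 19 > 6 holds -> i = 19 - 6 = 13.
Iteration 5: 13 > 6 holds -> i = 13 - 6 = 7.
Iteration 6: 7 > 6 holds -> i = 7 - 6 = 1.
Iteration 7: 1 > 6 fails; recursion stops.
SUM(i) = 37 + 31 + 25 + 19 + 13 + 7 + 1 = 133.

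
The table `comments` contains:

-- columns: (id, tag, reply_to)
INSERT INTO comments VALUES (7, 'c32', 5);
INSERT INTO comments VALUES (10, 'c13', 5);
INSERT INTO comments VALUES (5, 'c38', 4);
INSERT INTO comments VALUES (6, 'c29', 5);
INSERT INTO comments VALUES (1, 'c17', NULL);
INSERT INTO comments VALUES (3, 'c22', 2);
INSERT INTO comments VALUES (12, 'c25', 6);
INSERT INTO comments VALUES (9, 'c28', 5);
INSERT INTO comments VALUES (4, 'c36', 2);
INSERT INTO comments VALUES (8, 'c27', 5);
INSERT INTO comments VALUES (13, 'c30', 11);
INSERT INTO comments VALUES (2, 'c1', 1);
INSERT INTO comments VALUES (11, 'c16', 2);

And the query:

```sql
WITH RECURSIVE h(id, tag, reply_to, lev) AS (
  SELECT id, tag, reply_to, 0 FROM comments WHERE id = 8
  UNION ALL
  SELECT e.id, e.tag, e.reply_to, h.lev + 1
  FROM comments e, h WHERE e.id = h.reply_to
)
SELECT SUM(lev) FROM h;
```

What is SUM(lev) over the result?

10

Base: id=8 (c27), reply_to=5, lev 0.
Iteration 1: join on id=5 -> c38 (id 5, reply_to=4, lev 1).
Iteration 2: join on id=4 -> c36 (id 4, reply_to=2, lev 2).
Iteration 3: join on id=2 -> c1 (id 2, reply_to=1, lev 3).
Iteration 4: join on id=1 -> c17 (id 1, reply_to=NULL, lev 4).
Iteration 5: reply_to is NULL; no match; recursion stops.
SUM(lev) = 0 + 1 + 2 + 3 + 4 = 10.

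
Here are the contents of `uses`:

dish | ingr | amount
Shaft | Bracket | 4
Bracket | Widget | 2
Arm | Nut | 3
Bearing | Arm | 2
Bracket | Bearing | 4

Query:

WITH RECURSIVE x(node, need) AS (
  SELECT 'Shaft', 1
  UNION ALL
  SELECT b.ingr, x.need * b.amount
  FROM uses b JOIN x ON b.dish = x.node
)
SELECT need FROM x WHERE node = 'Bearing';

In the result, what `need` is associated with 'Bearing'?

16

Base: (Shaft, need=1).
Iteration 1: components of {Shaft} -> Bracket = 1*4 = 4.
Iteration 2: components of {Bracket} -> Bearing = 4*4 = 16, Widget = 4*2 = 8.
Iteration 3: components of {Bearing,Widget} -> Arm = 16*2 = 32.
Iteration 4: components of {Arm} -> Nut = 32*3 = 96.
Iteration 5: no further components; recursion stops.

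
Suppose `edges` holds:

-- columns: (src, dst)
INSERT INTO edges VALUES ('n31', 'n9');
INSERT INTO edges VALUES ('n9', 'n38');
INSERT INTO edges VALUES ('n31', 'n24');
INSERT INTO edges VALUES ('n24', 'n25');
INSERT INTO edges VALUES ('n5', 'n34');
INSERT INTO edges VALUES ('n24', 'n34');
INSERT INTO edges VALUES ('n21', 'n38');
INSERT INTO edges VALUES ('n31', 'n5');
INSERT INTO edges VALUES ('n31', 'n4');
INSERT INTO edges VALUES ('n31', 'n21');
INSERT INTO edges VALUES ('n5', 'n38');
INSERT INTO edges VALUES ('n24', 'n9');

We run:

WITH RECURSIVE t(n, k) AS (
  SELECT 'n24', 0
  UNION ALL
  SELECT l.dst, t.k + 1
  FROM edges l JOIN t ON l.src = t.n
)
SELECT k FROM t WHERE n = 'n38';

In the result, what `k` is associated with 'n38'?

Base: (n24, k=0).
Iteration 1: edges from {n24} -> (n25, k=1), (n34, k=1), (n9, k=1).
Iteration 2: edges from {n25,n34,n9} -> (n38, k=2).
Iteration 3: no outgoing edges from {n38}; recursion stops.

2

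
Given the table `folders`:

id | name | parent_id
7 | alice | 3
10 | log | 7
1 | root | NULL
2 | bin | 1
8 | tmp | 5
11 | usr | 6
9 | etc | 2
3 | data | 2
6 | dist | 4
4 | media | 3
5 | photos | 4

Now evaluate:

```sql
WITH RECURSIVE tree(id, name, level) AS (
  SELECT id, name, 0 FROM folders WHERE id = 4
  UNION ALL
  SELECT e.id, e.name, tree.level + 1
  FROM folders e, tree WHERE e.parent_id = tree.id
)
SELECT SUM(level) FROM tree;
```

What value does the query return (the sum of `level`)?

6

Base: id=4 (media) at level 0.
Iteration 1: rows with parent_id in {4} -> photos (id 5, level 1), dist (id 6, level 1).
Iteration 2: rows with parent_id in {5,6} -> tmp (id 8, level 2), usr (id 11, level 2).
Iteration 3: no rows with parent_id in {8,11}; recursion stops.
SUM(level) = 0 + 1 + 1 + 2 + 2 = 6.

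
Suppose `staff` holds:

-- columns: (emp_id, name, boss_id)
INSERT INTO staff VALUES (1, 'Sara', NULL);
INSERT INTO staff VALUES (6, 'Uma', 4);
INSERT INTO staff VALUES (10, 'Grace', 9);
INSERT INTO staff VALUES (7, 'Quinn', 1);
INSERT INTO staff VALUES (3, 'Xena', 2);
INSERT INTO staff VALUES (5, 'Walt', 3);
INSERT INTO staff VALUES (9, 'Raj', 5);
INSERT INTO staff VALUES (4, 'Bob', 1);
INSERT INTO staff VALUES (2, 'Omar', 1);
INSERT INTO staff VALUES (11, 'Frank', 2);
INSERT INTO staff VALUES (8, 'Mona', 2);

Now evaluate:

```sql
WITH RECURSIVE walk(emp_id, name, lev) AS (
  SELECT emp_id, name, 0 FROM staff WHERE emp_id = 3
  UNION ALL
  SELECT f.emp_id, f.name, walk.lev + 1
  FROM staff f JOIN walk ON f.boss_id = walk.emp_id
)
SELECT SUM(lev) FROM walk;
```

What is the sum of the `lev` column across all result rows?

Base: emp_id=3 (Xena) at lev 0.
Iteration 1: rows with boss_id in {3} -> Walt (id 5, lev 1).
Iteration 2: rows with boss_id in {5} -> Raj (id 9, lev 2).
Iteration 3: rows with boss_id in {9} -> Grace (id 10, lev 3).
Iteration 4: no rows with boss_id in {10}; recursion stops.
SUM(lev) = 0 + 1 + 2 + 3 = 6.

6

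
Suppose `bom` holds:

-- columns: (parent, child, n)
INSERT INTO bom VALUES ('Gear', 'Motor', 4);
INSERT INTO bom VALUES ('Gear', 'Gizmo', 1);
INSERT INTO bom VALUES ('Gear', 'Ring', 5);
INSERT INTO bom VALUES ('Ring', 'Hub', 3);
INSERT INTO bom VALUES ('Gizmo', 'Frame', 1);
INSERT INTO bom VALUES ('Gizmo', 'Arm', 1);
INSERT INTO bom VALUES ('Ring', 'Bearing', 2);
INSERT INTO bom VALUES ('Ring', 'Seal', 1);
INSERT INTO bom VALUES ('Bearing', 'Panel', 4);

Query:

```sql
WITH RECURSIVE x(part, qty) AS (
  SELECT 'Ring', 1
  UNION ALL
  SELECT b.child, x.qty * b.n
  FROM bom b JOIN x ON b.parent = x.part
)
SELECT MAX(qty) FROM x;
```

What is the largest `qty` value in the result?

Base: (Ring, qty=1).
Iteration 1: components of {Ring} -> Bearing = 1*2 = 2, Hub = 1*3 = 3, Seal = 1*1 = 1.
Iteration 2: components of {Bearing,Hub,Seal} -> Panel = 2*4 = 8.
Iteration 3: no further components; recursion stops.
qty values: 1, 3, 2, 1, 8; the maximum is 8.

8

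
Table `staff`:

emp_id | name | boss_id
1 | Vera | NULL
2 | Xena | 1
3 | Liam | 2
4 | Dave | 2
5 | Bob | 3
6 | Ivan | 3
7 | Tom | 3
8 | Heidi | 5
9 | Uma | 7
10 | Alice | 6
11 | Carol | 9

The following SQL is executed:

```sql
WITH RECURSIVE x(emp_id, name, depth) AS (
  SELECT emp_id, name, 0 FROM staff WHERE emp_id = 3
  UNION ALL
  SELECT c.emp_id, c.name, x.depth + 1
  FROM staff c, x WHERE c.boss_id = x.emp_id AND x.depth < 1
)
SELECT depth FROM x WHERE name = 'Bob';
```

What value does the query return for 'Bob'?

Base: emp_id=3 (Liam) at depth 0.
Iteration 1: rows with boss_id in {3} -> Bob (id 5, depth 1), Ivan (id 6, depth 1), Tom (id 7, depth 1).
Iteration 2: depth < 1 fails for all current rows; recursion stops.

1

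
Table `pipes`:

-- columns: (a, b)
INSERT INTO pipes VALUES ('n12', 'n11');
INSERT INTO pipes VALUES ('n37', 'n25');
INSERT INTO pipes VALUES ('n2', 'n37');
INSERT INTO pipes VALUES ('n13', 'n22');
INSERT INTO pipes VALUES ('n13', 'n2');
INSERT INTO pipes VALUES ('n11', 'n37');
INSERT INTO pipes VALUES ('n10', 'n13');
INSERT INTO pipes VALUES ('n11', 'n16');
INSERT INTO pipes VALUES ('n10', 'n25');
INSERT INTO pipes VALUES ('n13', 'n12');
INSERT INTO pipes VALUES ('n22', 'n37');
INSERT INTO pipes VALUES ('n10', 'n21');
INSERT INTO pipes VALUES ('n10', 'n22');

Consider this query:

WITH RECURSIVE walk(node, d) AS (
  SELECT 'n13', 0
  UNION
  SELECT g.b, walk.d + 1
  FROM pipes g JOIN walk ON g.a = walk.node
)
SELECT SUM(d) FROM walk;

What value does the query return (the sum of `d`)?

20

Base: (n13, d=0).
Iteration 1: edges from {n13} -> (n12, d=1), (n2, d=1), (n22, d=1).
Iteration 2: edges from {n12,n2,n22} -> (n11, d=2), (n37, d=2). [UNION drops 1 duplicate row(s)]
Iteration 3: edges from {n11,n37} -> (n16, d=3), (n25, d=3), (n37, d=3).
Iteration 4: edges from {n16,n25,n37} -> (n25, d=4).
Iteration 5: no outgoing edges from {n25}; recursion stops.
SUM(d) = 0 + 1 + 1 + 1 + 2 + 2 + 3 + 3 + 3 + 4 = 20.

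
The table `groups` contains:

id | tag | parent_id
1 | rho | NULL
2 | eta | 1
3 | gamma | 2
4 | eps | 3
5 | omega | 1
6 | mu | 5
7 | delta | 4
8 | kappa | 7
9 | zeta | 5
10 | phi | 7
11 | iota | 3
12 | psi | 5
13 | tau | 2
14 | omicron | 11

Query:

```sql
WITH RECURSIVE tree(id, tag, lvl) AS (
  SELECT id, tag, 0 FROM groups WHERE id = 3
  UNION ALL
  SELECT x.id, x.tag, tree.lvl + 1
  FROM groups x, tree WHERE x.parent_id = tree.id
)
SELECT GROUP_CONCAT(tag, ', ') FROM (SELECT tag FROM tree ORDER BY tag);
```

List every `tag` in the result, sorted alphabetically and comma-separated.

delta, eps, gamma, iota, kappa, omicron, phi

Base: id=3 (gamma) at lvl 0.
Iteration 1: rows with parent_id in {3} -> eps (id 4, lvl 1), iota (id 11, lvl 1).
Iteration 2: rows with parent_id in {4,11} -> delta (id 7, lvl 2), omicron (id 14, lvl 2).
Iteration 3: rows with parent_id in {7,14} -> kappa (id 8, lvl 3), phi (id 10, lvl 3).
Iteration 4: no rows with parent_id in {8,10}; recursion stops.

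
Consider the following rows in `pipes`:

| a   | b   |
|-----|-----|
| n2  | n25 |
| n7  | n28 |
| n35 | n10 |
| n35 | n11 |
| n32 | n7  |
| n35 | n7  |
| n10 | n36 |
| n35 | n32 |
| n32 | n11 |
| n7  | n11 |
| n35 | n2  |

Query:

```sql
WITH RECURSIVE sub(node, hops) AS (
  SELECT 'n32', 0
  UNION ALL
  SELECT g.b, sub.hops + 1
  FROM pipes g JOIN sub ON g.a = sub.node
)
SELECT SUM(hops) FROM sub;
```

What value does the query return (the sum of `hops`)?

6

Base: (n32, hops=0).
Iteration 1: edges from {n32} -> (n11, hops=1), (n7, hops=1).
Iteration 2: edges from {n11,n7} -> (n11, hops=2), (n28, hops=2).
Iteration 3: no outgoing edges from {n11,n28}; recursion stops.
SUM(hops) = 0 + 1 + 1 + 2 + 2 = 6.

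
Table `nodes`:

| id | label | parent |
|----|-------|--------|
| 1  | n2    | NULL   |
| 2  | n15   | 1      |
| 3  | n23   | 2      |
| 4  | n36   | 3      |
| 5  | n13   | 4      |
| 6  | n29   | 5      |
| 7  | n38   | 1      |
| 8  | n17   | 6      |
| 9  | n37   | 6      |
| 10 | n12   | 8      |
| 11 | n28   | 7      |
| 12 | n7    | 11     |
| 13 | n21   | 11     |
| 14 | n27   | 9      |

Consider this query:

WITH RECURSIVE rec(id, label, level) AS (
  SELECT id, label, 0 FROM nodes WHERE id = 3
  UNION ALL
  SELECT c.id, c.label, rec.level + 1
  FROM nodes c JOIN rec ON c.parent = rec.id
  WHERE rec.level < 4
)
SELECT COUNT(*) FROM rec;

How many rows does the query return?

Base: id=3 (n23) at level 0.
Iteration 1: rows with parent in {3} -> n36 (id 4, level 1).
Iteration 2: rows with parent in {4} -> n13 (id 5, level 2).
Iteration 3: rows with parent in {5} -> n29 (id 6, level 3).
Iteration 4: rows with parent in {6} -> n17 (id 8, level 4), n37 (id 9, level 4).
Iteration 5: level < 4 fails for all current rows; recursion stops.
Total rows emitted: 6.

6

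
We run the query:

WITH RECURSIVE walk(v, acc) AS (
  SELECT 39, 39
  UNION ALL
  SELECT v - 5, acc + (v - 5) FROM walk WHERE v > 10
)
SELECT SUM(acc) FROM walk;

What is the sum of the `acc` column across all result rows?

812

Base: v=39, acc=39.
Iteration 1: 39 > 10 holds -> v = 39 - 5 = 34, acc = 39 + 34 = 73.
Iteration 2: 34 > 10 holds -> v = 34 - 5 = 29, acc = 73 + 29 = 102.
Iteration 3: 29 > 10 holds -> v = 29 - 5 = 24, acc = 102 + 24 = 126.
Iteration 4: 24 > 10 holds -> v = 24 - 5 = 19, acc = 126 + 19 = 145.
Iteration 5: 19 > 10 holds -> v = 19 - 5 = 14, acc = 145 + 14 = 159.
Iteration 6: 14 > 10 holds -> v = 14 - 5 = 9, acc = 159 + 9 = 168.
Iteration 7: 9 > 10 fails; recursion stops.
SUM(acc) = 39 + 73 + 102 + 126 + 145 + 159 + 168 = 812.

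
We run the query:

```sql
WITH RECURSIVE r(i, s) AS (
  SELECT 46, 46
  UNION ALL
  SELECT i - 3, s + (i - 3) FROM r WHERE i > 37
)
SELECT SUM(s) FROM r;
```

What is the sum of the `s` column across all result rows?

430

Base: i=46, s=46.
Iteration 1: 46 > 37 holds -> i = 46 - 3 = 43, s = 46 + 43 = 89.
Iteration 2: 43 > 37 holds -> i = 43 - 3 = 40, s = 89 + 40 = 129.
Iteration 3: 40 > 37 holds -> i = 40 - 3 = 37, s = 129 + 37 = 166.
Iteration 4: 37 > 37 fails; recursion stops.
SUM(s) = 46 + 89 + 129 + 166 = 430.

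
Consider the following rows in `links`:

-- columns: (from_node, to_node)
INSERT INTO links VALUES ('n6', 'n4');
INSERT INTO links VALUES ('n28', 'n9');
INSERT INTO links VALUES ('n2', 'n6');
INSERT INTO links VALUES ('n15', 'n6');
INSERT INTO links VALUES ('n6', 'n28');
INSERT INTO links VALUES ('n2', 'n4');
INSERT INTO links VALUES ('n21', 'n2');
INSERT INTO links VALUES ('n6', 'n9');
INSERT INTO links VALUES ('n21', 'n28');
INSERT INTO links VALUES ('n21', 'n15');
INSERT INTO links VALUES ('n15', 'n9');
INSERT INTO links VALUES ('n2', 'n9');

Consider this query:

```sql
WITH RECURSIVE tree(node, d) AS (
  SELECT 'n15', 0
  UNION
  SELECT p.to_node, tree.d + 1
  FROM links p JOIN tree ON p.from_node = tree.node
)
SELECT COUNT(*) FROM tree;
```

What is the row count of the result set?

7

Base: (n15, d=0).
Iteration 1: edges from {n15} -> (n6, d=1), (n9, d=1).
Iteration 2: edges from {n6,n9} -> (n28, d=2), (n4, d=2), (n9, d=2).
Iteration 3: edges from {n28,n4,n9} -> (n9, d=3).
Iteration 4: no outgoing edges from {n9}; recursion stops.
Total rows emitted: 7.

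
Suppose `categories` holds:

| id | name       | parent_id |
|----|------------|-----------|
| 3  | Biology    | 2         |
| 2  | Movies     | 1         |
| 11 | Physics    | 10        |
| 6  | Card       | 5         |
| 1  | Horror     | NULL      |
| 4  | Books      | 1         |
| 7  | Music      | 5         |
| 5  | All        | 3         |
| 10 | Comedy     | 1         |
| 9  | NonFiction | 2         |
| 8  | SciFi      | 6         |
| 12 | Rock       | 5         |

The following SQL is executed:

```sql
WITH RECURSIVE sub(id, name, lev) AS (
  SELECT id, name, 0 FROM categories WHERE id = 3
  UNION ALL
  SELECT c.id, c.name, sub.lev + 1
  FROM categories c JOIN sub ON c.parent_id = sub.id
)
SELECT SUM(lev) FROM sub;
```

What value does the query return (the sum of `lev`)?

Base: id=3 (Biology) at lev 0.
Iteration 1: rows with parent_id in {3} -> All (id 5, lev 1).
Iteration 2: rows with parent_id in {5} -> Card (id 6, lev 2), Music (id 7, lev 2), Rock (id 12, lev 2).
Iteration 3: rows with parent_id in {6,7,12} -> SciFi (id 8, lev 3).
Iteration 4: no rows with parent_id in {8}; recursion stops.
SUM(lev) = 0 + 1 + 2 + 2 + 2 + 3 = 10.

10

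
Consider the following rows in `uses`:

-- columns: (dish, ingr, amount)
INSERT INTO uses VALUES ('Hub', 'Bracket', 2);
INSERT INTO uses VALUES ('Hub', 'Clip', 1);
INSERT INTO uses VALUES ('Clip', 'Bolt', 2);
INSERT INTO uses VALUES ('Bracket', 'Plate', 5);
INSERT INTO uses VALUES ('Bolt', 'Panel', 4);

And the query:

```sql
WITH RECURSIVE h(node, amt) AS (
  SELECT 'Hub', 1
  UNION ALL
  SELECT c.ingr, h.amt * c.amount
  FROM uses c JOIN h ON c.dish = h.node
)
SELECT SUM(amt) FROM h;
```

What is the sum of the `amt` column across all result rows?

24

Base: (Hub, amt=1).
Iteration 1: components of {Hub} -> Bracket = 1*2 = 2, Clip = 1*1 = 1.
Iteration 2: components of {Bracket,Clip} -> Bolt = 1*2 = 2, Plate = 2*5 = 10.
Iteration 3: components of {Bolt,Plate} -> Panel = 2*4 = 8.
Iteration 4: no further components; recursion stops.
SUM(amt) = 1 + 2 + 1 + 10 + 2 + 8 = 24.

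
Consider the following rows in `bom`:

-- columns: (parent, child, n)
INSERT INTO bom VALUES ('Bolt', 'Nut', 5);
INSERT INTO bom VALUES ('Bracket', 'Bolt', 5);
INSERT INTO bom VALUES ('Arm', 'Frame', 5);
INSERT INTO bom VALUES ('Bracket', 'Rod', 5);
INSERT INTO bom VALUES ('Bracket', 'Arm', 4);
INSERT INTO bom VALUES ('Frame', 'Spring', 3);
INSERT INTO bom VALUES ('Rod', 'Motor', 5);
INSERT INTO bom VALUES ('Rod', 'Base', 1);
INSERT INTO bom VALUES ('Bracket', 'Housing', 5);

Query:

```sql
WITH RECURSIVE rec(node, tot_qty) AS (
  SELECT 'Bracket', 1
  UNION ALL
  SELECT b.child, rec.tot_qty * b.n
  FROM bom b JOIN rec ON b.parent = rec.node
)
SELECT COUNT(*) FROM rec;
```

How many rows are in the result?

Base: (Bracket, tot_qty=1).
Iteration 1: components of {Bracket} -> Arm = 1*4 = 4, Bolt = 1*5 = 5, Housing = 1*5 = 5, Rod = 1*5 = 5.
Iteration 2: components of {Arm,Bolt,Housing,Rod} -> Base = 5*1 = 5, Frame = 4*5 = 20, Motor = 5*5 = 25, Nut = 5*5 = 25.
Iteration 3: components of {Base,Frame,Motor,Nut} -> Spring = 20*3 = 60.
Iteration 4: no further components; recursion stops.
Total rows emitted: 10.

10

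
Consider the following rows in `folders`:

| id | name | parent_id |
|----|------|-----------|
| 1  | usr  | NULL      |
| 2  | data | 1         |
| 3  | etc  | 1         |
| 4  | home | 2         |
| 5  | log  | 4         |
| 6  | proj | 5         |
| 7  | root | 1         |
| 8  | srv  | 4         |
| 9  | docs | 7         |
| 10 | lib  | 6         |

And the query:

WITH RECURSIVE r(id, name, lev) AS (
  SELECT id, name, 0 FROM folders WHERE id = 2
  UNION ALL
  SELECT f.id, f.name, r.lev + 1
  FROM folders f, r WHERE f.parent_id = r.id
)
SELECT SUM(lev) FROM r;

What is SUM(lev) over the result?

Base: id=2 (data) at lev 0.
Iteration 1: rows with parent_id in {2} -> home (id 4, lev 1).
Iteration 2: rows with parent_id in {4} -> log (id 5, lev 2), srv (id 8, lev 2).
Iteration 3: rows with parent_id in {5,8} -> proj (id 6, lev 3).
Iteration 4: rows with parent_id in {6} -> lib (id 10, lev 4).
Iteration 5: no rows with parent_id in {10}; recursion stops.
SUM(lev) = 0 + 1 + 2 + 2 + 3 + 4 = 12.

12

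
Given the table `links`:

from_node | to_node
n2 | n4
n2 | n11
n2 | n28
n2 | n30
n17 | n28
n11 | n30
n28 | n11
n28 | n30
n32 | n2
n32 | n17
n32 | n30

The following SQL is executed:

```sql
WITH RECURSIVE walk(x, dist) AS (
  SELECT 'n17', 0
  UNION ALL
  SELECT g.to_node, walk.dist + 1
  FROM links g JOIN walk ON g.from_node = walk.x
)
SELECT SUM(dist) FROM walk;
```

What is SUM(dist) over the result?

8

Base: (n17, dist=0).
Iteration 1: edges from {n17} -> (n28, dist=1).
Iteration 2: edges from {n28} -> (n11, dist=2), (n30, dist=2).
Iteration 3: edges from {n11,n30} -> (n30, dist=3).
Iteration 4: no outgoing edges from {n30}; recursion stops.
SUM(dist) = 0 + 1 + 2 + 2 + 3 = 8.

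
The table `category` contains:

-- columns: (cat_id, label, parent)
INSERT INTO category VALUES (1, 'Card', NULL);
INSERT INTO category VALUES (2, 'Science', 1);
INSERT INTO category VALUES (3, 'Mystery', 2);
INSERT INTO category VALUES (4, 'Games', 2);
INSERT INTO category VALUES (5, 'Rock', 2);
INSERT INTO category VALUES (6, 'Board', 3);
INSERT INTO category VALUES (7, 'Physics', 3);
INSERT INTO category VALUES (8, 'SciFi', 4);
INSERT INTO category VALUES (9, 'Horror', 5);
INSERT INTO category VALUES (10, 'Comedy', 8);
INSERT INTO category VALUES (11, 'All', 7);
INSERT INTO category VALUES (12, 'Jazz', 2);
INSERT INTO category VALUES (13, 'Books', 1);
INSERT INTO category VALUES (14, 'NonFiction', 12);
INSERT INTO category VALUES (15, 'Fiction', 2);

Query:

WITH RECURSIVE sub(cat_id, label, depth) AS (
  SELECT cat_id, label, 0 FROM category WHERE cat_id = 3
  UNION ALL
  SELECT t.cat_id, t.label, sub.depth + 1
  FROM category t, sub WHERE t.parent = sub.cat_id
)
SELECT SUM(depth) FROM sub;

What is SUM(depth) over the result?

Base: cat_id=3 (Mystery) at depth 0.
Iteration 1: rows with parent in {3} -> Board (id 6, depth 1), Physics (id 7, depth 1).
Iteration 2: rows with parent in {6,7} -> All (id 11, depth 2).
Iteration 3: no rows with parent in {11}; recursion stops.
SUM(depth) = 0 + 1 + 1 + 2 = 4.

4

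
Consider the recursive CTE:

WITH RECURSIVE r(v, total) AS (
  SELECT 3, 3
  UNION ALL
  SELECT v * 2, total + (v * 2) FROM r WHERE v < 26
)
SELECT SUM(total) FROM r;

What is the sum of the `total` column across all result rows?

Base: v=3, total=3.
Iteration 1: 3 < 26 holds -> v = 3 * 2 = 6, total = 3 + 6 = 9.
Iteration 2: 6 < 26 holds -> v = 6 * 2 = 12, total = 9 + 12 = 21.
Iteration 3: 12 < 26 holds -> v = 12 * 2 = 24, total = 21 + 24 = 45.
Iteration 4: 24 < 26 holds -> v = 24 * 2 = 48, total = 45 + 48 = 93.
Iteration 5: 48 < 26 fails; recursion stops.
SUM(total) = 3 + 9 + 21 + 45 + 93 = 171.

171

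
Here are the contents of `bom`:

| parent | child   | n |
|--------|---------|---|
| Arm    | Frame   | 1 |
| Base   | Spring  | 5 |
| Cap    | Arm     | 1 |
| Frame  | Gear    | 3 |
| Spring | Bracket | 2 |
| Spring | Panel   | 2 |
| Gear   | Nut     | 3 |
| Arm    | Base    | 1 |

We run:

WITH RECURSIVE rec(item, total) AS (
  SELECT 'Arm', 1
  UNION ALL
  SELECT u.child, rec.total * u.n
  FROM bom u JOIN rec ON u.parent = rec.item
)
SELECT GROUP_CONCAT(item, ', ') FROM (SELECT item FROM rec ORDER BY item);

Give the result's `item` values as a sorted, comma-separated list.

Arm, Base, Bracket, Frame, Gear, Nut, Panel, Spring

Base: (Arm, total=1).
Iteration 1: components of {Arm} -> Base = 1*1 = 1, Frame = 1*1 = 1.
Iteration 2: components of {Base,Frame} -> Gear = 1*3 = 3, Spring = 1*5 = 5.
Iteration 3: components of {Gear,Spring} -> Bracket = 5*2 = 10, Nut = 3*3 = 9, Panel = 5*2 = 10.
Iteration 4: no further components; recursion stops.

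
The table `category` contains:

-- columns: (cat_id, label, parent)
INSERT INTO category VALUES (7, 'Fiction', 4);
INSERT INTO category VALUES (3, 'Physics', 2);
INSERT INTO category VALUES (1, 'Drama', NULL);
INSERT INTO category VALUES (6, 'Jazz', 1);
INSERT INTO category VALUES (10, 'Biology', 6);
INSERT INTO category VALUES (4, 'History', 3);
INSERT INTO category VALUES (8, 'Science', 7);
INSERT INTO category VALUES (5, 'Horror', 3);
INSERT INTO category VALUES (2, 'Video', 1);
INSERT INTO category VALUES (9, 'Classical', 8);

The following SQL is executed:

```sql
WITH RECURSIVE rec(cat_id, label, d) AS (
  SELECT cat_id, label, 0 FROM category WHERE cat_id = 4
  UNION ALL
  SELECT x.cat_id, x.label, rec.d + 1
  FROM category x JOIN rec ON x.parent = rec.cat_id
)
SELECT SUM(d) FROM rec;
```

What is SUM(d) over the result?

6

Base: cat_id=4 (History) at d 0.
Iteration 1: rows with parent in {4} -> Fiction (id 7, d 1).
Iteration 2: rows with parent in {7} -> Science (id 8, d 2).
Iteration 3: rows with parent in {8} -> Classical (id 9, d 3).
Iteration 4: no rows with parent in {9}; recursion stops.
SUM(d) = 0 + 1 + 2 + 3 = 6.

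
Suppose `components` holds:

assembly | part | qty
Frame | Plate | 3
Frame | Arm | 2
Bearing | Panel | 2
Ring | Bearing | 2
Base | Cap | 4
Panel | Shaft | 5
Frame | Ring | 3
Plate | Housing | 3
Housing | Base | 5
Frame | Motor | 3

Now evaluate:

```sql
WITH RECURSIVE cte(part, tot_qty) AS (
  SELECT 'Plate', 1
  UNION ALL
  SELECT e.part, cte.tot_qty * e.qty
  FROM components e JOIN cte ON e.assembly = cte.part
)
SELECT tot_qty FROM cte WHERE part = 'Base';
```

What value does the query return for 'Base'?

15

Base: (Plate, tot_qty=1).
Iteration 1: components of {Plate} -> Housing = 1*3 = 3.
Iteration 2: components of {Housing} -> Base = 3*5 = 15.
Iteration 3: components of {Base} -> Cap = 15*4 = 60.
Iteration 4: no further components; recursion stops.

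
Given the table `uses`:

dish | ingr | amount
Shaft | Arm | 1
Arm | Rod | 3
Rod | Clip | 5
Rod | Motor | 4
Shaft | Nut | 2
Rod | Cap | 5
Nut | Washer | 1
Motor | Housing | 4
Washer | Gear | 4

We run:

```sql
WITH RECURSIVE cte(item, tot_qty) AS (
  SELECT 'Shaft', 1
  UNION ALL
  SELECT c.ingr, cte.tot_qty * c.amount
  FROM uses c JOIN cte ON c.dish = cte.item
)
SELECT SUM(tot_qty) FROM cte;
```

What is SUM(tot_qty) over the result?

107

Base: (Shaft, tot_qty=1).
Iteration 1: components of {Shaft} -> Arm = 1*1 = 1, Nut = 1*2 = 2.
Iteration 2: components of {Arm,Nut} -> Rod = 1*3 = 3, Washer = 2*1 = 2.
Iteration 3: components of {Rod,Washer} -> Cap = 3*5 = 15, Clip = 3*5 = 15, Gear = 2*4 = 8, Motor = 3*4 = 12.
Iteration 4: components of {Cap,Clip,Gear,Motor} -> Housing = 12*4 = 48.
Iteration 5: no further components; recursion stops.
SUM(tot_qty) = 1 + 1 + 2 + 3 + 2 + 15 + 12 + 15 + 8 + 48 = 107.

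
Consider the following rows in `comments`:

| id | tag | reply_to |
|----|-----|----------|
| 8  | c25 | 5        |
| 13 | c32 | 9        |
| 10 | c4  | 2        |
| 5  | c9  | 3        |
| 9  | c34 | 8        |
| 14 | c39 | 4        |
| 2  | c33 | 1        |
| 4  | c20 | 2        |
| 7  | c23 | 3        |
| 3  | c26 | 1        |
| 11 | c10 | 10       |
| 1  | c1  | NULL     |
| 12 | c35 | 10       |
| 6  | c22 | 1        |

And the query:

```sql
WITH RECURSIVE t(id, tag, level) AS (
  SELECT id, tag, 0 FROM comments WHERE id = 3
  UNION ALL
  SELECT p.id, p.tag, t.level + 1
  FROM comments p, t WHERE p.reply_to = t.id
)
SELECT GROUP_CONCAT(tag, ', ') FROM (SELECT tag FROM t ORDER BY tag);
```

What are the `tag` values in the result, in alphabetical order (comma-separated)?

Base: id=3 (c26) at level 0.
Iteration 1: rows with reply_to in {3} -> c9 (id 5, level 1), c23 (id 7, level 1).
Iteration 2: rows with reply_to in {5,7} -> c25 (id 8, level 2).
Iteration 3: rows with reply_to in {8} -> c34 (id 9, level 3).
Iteration 4: rows with reply_to in {9} -> c32 (id 13, level 4).
Iteration 5: no rows with reply_to in {13}; recursion stops.

c23, c25, c26, c32, c34, c9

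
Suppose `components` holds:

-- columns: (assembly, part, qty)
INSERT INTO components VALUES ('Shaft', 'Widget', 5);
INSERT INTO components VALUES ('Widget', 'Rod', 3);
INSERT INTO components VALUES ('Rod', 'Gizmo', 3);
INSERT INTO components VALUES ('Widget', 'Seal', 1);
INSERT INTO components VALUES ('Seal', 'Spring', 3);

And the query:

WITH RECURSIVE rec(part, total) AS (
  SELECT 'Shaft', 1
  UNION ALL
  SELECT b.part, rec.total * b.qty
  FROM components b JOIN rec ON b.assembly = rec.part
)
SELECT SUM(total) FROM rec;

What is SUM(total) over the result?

Base: (Shaft, total=1).
Iteration 1: components of {Shaft} -> Widget = 1*5 = 5.
Iteration 2: components of {Widget} -> Rod = 5*3 = 15, Seal = 5*1 = 5.
Iteration 3: components of {Rod,Seal} -> Gizmo = 15*3 = 45, Spring = 5*3 = 15.
Iteration 4: no further components; recursion stops.
SUM(total) = 1 + 5 + 15 + 5 + 45 + 15 = 86.

86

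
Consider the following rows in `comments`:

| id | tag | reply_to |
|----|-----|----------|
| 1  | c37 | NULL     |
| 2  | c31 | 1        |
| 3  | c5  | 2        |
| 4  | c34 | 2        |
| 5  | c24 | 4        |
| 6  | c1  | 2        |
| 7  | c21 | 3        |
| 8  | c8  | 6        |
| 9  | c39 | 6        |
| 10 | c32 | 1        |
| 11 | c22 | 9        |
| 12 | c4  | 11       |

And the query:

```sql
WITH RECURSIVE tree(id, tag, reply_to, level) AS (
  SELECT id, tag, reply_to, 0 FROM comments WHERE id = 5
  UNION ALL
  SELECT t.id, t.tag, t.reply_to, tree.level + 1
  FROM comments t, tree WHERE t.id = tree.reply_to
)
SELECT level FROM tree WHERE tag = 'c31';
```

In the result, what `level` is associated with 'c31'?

Base: id=5 (c24), reply_to=4, level 0.
Iteration 1: join on id=4 -> c34 (id 4, reply_to=2, level 1).
Iteration 2: join on id=2 -> c31 (id 2, reply_to=1, level 2).
Iteration 3: join on id=1 -> c37 (id 1, reply_to=NULL, level 3).
Iteration 4: reply_to is NULL; no match; recursion stops.

2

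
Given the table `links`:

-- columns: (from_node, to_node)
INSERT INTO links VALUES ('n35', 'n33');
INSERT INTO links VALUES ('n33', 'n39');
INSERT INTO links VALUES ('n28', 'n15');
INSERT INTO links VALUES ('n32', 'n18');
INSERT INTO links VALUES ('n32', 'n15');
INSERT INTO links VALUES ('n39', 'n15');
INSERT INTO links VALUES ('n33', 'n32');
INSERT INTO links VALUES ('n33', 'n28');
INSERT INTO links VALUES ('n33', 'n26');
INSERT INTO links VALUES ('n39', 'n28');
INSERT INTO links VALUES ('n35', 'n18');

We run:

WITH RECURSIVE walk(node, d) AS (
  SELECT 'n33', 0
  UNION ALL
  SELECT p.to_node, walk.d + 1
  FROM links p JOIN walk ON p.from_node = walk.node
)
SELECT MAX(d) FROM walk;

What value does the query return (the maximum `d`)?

Base: (n33, d=0).
Iteration 1: edges from {n33} -> (n26, d=1), (n28, d=1), (n32, d=1), (n39, d=1).
Iteration 2: edges from {n26,n28,n32,n39} -> (n15, d=2) x3, (n18, d=2), (n28, d=2). [UNION ALL keeps all 5 new rows, including repeats]
Iteration 3: edges from {n15,n18,n28} -> (n15, d=3).
Iteration 4: no outgoing edges from {n15}; recursion stops.
d values: 0, 1, 1, 1, 1, 2, 2, 2, 2, 2, 3; the maximum is 3.

3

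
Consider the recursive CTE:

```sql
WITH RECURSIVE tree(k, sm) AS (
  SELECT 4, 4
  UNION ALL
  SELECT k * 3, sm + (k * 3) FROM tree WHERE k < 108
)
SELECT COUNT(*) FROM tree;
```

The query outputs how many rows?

4

Base: k=4, sm=4.
Iteration 1: 4 < 108 holds -> k = 4 * 3 = 12, sm = 4 + 12 = 16.
Iteration 2: 12 < 108 holds -> k = 12 * 3 = 36, sm = 16 + 36 = 52.
Iteration 3: 36 < 108 holds -> k = 36 * 3 = 108, sm = 52 + 108 = 160.
Iteration 4: 108 < 108 fails; recursion stops.
Total rows emitted: 4.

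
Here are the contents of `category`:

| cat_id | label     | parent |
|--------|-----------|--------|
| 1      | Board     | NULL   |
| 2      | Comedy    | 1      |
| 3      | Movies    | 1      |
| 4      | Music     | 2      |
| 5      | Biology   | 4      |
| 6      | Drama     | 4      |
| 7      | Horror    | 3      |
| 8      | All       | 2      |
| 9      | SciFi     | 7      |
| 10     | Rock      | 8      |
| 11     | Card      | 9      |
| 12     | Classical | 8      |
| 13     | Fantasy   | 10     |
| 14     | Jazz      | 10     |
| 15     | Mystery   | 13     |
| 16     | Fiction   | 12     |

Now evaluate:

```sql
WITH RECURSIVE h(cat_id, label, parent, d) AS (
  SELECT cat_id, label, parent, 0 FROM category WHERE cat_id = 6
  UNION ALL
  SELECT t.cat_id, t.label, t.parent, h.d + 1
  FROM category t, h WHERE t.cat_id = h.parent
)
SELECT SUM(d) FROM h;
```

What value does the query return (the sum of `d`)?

6

Base: cat_id=6 (Drama), parent=4, d 0.
Iteration 1: join on cat_id=4 -> Music (id 4, parent=2, d 1).
Iteration 2: join on cat_id=2 -> Comedy (id 2, parent=1, d 2).
Iteration 3: join on cat_id=1 -> Board (id 1, parent=NULL, d 3).
Iteration 4: parent is NULL; no match; recursion stops.
SUM(d) = 0 + 1 + 2 + 3 = 6.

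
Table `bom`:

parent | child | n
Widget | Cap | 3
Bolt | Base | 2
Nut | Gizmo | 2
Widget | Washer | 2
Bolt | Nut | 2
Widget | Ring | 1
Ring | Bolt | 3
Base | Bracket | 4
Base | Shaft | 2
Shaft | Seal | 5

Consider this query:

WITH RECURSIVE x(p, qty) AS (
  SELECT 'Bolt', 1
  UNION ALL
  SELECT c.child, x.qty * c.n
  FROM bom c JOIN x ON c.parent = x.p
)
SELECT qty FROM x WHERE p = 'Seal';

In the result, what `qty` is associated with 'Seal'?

20

Base: (Bolt, qty=1).
Iteration 1: components of {Bolt} -> Base = 1*2 = 2, Nut = 1*2 = 2.
Iteration 2: components of {Base,Nut} -> Bracket = 2*4 = 8, Gizmo = 2*2 = 4, Shaft = 2*2 = 4.
Iteration 3: components of {Bracket,Gizmo,Shaft} -> Seal = 4*5 = 20.
Iteration 4: no further components; recursion stops.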